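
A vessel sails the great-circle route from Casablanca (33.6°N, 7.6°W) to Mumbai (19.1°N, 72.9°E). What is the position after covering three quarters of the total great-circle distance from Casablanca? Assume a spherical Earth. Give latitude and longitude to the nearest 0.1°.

≈ 27.2°N, 55.4°E

Write both endpoints as unit vectors p₁, p₂ with components (cos φ cos λ, cos φ sin λ, sin φ).
The central angle between the endpoints is δ = arccos(p₁·p₂) ≈ 1.255 rad (71.9°).
Interpolate at f = 3/4 with slerp weights a = sin((1−f)δ)/sin δ ≈ 0.325, b = sin(fδ)/sin δ ≈ 0.850.
p = a·p₁ + b·p₂ ≈ (0.504, 0.732, 0.458); φ = arcsin(p_z) ≈ 27.25°, λ = atan2(p_y, p_x) ≈ 55.44°.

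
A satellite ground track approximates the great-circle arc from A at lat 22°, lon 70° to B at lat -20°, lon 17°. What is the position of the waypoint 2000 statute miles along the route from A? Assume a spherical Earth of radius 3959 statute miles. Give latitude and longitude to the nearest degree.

≈ lat 4°, lon 47°

From cos δ = sin φ₁ sin φ₂ + cos φ₁ cos φ₂ cos Δλ, the central angle is δ ≈ 1.163 rad (66.7°). The total great-circle distance is δ·R ≈ 1.163 × 3959 ≈ 4606 mi, so the target fraction is f = 2000/4606 ≈ 0.434.
Interpolate at f ≈ 0.434 with slerp weights a = sin((1−f)δ)/sin δ ≈ 0.666, b = sin(fδ)/sin δ ≈ 0.527.
p = a·p₁ + b·p₂ ≈ (0.685, 0.725, 0.069); φ = arcsin(p_z) ≈ 3.97°, λ = atan2(p_y, p_x) ≈ 46.64°.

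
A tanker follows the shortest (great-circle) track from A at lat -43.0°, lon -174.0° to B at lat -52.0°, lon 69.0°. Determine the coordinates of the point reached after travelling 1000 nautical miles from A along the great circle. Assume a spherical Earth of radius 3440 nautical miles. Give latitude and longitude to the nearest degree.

Write both endpoints as unit vectors p₁, p₂ with components (cos φ cos λ, cos φ sin λ, sin φ).
The central angle between the endpoints is δ = arccos(p₁·p₂) ≈ 1.231 rad (70.5°). The total great-circle distance is δ·R ≈ 1.231 × 3440 ≈ 4236 nmi, so the target fraction is f = 1000/4236 ≈ 0.236.
Interpolate at f ≈ 0.236 with slerp weights a = sin((1−f)δ)/sin δ ≈ 0.857, b = sin(fδ)/sin δ ≈ 0.304.
p = a·p₁ + b·p₂ ≈ (-0.556, 0.109, -0.824); φ = arcsin(p_z) ≈ -55.48°, λ = atan2(p_y, p_x) ≈ 168.89°.

≈ lat -55°, lon 169°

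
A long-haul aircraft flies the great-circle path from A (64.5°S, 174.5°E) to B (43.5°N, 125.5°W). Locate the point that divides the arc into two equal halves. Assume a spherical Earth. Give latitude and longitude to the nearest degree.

≈ (12°S, 147°W)

The haversine formula gives a central angle δ ≈ 2.055 rad (117.7°) between the endpoints.
Interpolate at f = 1/2 with slerp weights a = sin((1−f)δ)/sin δ ≈ 0.967, b = sin(fδ)/sin δ ≈ 0.967.
p = a·p₁ + b·p₂ ≈ (-0.822, -0.531, -0.207); φ = arcsin(p_z) ≈ -11.95°, λ = atan2(p_y, p_x) ≈ -147.12°.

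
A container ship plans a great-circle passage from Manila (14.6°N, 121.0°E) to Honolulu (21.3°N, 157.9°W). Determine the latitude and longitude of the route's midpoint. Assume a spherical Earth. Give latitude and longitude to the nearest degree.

The haversine formula gives a central angle δ ≈ 1.338 rad (76.6°) between the endpoints.
Interpolate at f = 1/2 with slerp weights a = sin((1−f)δ)/sin δ ≈ 0.637, b = sin(fδ)/sin δ ≈ 0.637.
p = a·p₁ + b·p₂ ≈ (-0.868, 0.305, 0.392); φ = arcsin(p_z) ≈ 23.09°, λ = atan2(p_y, p_x) ≈ 160.62°.

≈ (23°N, 161°E)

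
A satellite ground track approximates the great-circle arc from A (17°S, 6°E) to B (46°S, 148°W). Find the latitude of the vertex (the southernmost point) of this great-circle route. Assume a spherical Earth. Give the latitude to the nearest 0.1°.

The great circle lies in the plane with unit normal n̂ = (p₁ × p₂)/|p₁ × p₂|.
Here n̂_z ≈ -0.316; the vertex latitude is φ_max = arccos|n̂_z| ≈ 71.6°.
Check via Clairaut: cos φ_max = |cos φ₁| · sin C = cos(17.0°)·sin(160.7°) ≈ 0.316, again giving ≈ 71.6°.

≈ 71.6°S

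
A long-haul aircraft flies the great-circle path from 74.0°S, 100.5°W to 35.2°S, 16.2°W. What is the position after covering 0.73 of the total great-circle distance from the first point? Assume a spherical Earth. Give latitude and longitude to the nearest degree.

Convert each endpoint to a unit vector on the sphere (x = cos φ cos λ, y = cos φ sin λ, z = sin φ).
The central angle between the endpoints is δ = arccos(p₁·p₂) ≈ 0.956 rad (54.8°).
Interpolate at f = 0.73 with slerp weights a = sin((1−f)δ)/sin δ ≈ 0.313, b = sin(fδ)/sin δ ≈ 0.787.
p = a·p₁ + b·p₂ ≈ (0.602, -0.264, -0.754); φ = arcsin(p_z) ≈ -48.93°, λ = atan2(p_y, p_x) ≈ -23.70°.

≈ 49°S, 24°W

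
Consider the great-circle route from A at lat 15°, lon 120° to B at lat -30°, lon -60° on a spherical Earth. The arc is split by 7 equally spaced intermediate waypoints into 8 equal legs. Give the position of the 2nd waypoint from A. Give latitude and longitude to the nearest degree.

The haversine formula gives a central angle δ ≈ 2.880 rad (165.0°) between the endpoints.
Interpolate at f = 2/8 with slerp weights a = sin((1−f)δ)/sin δ ≈ 3.213, b = sin(fδ)/sin δ ≈ 2.548.
p = a·p₁ + b·p₂ ≈ (-0.448, 0.777, -0.442); φ = arcsin(p_z) ≈ -26.25°, λ = atan2(p_y, p_x) ≈ 120.00°.

≈ lat -26°, lon 120°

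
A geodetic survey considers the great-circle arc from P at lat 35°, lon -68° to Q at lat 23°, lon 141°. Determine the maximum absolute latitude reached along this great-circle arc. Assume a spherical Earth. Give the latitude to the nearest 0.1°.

≈ 66.0°

The great circle lies in the plane with unit normal n̂ = (p₁ × p₂)/|p₁ × p₂|.
Here n̂_z ≈ -0.406; the vertex latitude is φ_max = arccos|n̂_z| ≈ 66.0°.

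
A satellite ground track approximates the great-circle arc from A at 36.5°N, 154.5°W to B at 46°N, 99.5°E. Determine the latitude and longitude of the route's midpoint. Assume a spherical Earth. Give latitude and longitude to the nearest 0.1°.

≈ 55.4°N, 158.0°E

Write both endpoints as unit vectors p₁, p₂ with components (cos φ cos λ, cos φ sin λ, sin φ).
The central angle between the endpoints is δ = arccos(p₁·p₂) ≈ 1.293 rad (74.1°).
Interpolate at f = 1/2 with slerp weights a = sin((1−f)δ)/sin δ ≈ 0.626, b = sin(fδ)/sin δ ≈ 0.626.
p = a·p₁ + b·p₂ ≈ (-0.526, 0.212, 0.823); φ = arcsin(p_z) ≈ 55.42°, λ = atan2(p_y, p_x) ≈ 158.02°.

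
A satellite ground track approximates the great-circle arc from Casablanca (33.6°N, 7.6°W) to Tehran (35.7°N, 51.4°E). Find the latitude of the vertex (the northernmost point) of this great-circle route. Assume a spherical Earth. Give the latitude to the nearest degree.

The great circle lies in the plane with unit normal n̂ = (p₁ × p₂)/|p₁ × p₂|.
Here n̂_z ≈ +0.782; the vertex latitude is φ_max = arccos|n̂_z| ≈ 38.5°.
Check via Clairaut: cos φ_max = |cos φ₁| · sin C = cos(33.6°)·sin(69.9°) ≈ 0.782, again giving ≈ 38.5°.

≈ 39°N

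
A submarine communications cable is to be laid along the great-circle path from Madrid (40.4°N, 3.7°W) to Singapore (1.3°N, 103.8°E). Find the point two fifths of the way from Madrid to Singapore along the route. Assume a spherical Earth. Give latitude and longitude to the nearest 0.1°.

Convert each endpoint to a unit vector on the sphere (x = cos φ cos λ, y = cos φ sin λ, z = sin φ).
The central angle between the endpoints is δ = arccos(p₁·p₂) ≈ 1.787 rad (102.4°).
Interpolate at f = 2/5 with slerp weights a = sin((1−f)δ)/sin δ ≈ 0.899, b = sin(fδ)/sin δ ≈ 0.671.
p = a·p₁ + b·p₂ ≈ (0.523, 0.607, 0.598); φ = arcsin(p_z) ≈ 36.72°, λ = atan2(p_y, p_x) ≈ 49.25°.

≈ 36.7°N, 49.3°E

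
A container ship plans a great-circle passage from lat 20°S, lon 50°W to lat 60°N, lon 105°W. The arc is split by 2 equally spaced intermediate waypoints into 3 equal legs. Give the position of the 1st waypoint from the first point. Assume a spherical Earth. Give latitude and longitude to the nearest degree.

The haversine formula gives a central angle δ ≈ 1.598 rad (91.5°) between the endpoints.
Interpolate at f = 1/3 with slerp weights a = sin((1−f)δ)/sin δ ≈ 0.875, b = sin(fδ)/sin δ ≈ 0.508.
p = a·p₁ + b·p₂ ≈ (0.463, -0.875, 0.141); φ = arcsin(p_z) ≈ 8.08°, λ = atan2(p_y, p_x) ≈ -62.13°.

≈ lat 8°N, lon 62°W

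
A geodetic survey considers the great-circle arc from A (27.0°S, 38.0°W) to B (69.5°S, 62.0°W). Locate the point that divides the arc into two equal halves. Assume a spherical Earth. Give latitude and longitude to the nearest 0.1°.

≈ (48.8°S, 44.7°W)

Convert each endpoint to a unit vector on the sphere (x = cos φ cos λ, y = cos φ sin λ, z = sin φ).
The central angle between the endpoints is δ = arccos(p₁·p₂) ≈ 0.781 rad (44.7°).
Interpolate at f = 1/2 with slerp weights a = sin((1−f)δ)/sin δ ≈ 0.541, b = sin(fδ)/sin δ ≈ 0.541.
p = a·p₁ + b·p₂ ≈ (0.469, -0.464, -0.752); φ = arcsin(p_z) ≈ -48.76°, λ = atan2(p_y, p_x) ≈ -44.71°.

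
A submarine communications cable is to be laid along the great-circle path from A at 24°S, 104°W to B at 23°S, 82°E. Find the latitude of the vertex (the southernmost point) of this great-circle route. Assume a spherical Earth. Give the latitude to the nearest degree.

The great circle lies in the plane with unit normal n̂ = (p₁ × p₂)/|p₁ × p₂|.
Here n̂_z ≈ -0.119; the vertex latitude is φ_max = arccos|n̂_z| ≈ 83.1°.

≈ 83°S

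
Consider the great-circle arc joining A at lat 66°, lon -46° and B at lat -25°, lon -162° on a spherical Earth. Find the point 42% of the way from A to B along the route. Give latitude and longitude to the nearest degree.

≈ lat 40°, lon -129°

Convert each endpoint to a unit vector on the sphere (x = cos φ cos λ, y = cos φ sin λ, z = sin φ).
The central angle between the endpoints is δ = arccos(p₁·p₂) ≈ 2.150 rad (123.2°).
Interpolate at f = 0.42 with slerp weights a = sin((1−f)δ)/sin δ ≈ 1.133, b = sin(fδ)/sin δ ≈ 0.939.
p = a·p₁ + b·p₂ ≈ (-0.489, -0.594, 0.639); φ = arcsin(p_z) ≈ 39.68°, λ = atan2(p_y, p_x) ≈ -129.43°.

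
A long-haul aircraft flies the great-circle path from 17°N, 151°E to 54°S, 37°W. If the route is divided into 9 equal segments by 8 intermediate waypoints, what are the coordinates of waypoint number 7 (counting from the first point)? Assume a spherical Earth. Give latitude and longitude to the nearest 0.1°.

Convert each endpoint to a unit vector on the sphere (x = cos φ cos λ, y = cos φ sin λ, z = sin φ).
The central angle between the endpoints is δ = arccos(p₁·p₂) ≈ 2.487 rad (142.5°).
Interpolate at f = 7/9 with slerp weights a = sin((1−f)δ)/sin δ ≈ 0.862, b = sin(fδ)/sin δ ≈ 1.535.
p = a·p₁ + b·p₂ ≈ (-0.000, -0.143, -0.990); φ = arcsin(p_z) ≈ -81.76°, λ = atan2(p_y, p_x) ≈ -90.18°.

≈ 81.8°S, 90.2°W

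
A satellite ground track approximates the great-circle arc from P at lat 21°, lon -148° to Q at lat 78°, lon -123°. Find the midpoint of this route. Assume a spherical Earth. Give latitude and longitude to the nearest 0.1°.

≈ lat 49.9°, lon -143.5°

Convert each endpoint to a unit vector on the sphere (x = cos φ cos λ, y = cos φ sin λ, z = sin φ).
The central angle between the endpoints is δ = arccos(p₁·p₂) ≈ 1.016 rad (58.2°).
Interpolate at f = 1/2 with slerp weights a = sin((1−f)δ)/sin δ ≈ 0.572, b = sin(fδ)/sin δ ≈ 0.572.
p = a·p₁ + b·p₂ ≈ (-0.518, -0.383, 0.765); φ = arcsin(p_z) ≈ 49.90°, λ = atan2(p_y, p_x) ≈ -143.52°.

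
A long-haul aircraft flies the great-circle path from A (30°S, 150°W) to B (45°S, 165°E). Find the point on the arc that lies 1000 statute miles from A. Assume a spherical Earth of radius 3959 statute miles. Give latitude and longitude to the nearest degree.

The haversine formula gives a central angle δ ≈ 0.666 rad (38.1°) between the endpoints. The total great-circle distance is δ·R ≈ 0.666 × 3959 ≈ 2635 mi, so the target fraction is f = 1000/2635 ≈ 0.380.
Interpolate at f ≈ 0.380 with slerp weights a = sin((1−f)δ)/sin δ ≈ 0.650, b = sin(fδ)/sin δ ≈ 0.405.
p = a·p₁ + b·p₂ ≈ (-0.764, -0.207, -0.611); φ = arcsin(p_z) ≈ -37.67°, λ = atan2(p_y, p_x) ≈ -164.81°.

≈ (38°S, 165°W)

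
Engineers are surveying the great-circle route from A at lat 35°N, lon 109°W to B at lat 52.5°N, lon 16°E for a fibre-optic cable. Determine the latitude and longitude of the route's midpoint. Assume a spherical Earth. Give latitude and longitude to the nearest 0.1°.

≈ lat 63.4°N, lon 62.3°W

The haversine formula gives a central angle δ ≈ 1.401 rad (80.3°) between the endpoints.
Interpolate at f = 1/2 with slerp weights a = sin((1−f)δ)/sin δ ≈ 0.654, b = sin(fδ)/sin δ ≈ 0.654.
p = a·p₁ + b·p₂ ≈ (0.208, -0.397, 0.894); φ = arcsin(p_z) ≈ 63.38°, λ = atan2(p_y, p_x) ≈ -62.30°.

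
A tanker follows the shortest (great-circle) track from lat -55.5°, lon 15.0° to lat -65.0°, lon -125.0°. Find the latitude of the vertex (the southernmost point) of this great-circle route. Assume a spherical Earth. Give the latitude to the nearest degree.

The great circle lies in the plane with unit normal n̂ = (p₁ × p₂)/|p₁ × p₂|.
Here n̂_z ≈ -0.186; the vertex latitude is φ_max = arccos|n̂_z| ≈ 79.3°.
Check via Clairaut: cos φ_max = |cos φ₁| · sin C = cos(55.5°)·sin(160.8°) ≈ 0.186, again giving ≈ 79.3°.

≈ -79°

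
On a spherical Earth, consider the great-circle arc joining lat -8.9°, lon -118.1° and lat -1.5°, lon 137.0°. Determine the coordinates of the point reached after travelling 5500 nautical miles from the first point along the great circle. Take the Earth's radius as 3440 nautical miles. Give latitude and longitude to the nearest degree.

≈ lat -4°, lon 150°

Convert each endpoint to a unit vector on the sphere (x = cos φ cos λ, y = cos φ sin λ, z = sin φ).
The central angle between the endpoints is δ = arccos(p₁·p₂) ≈ 1.823 rad (104.5°). The total great-circle distance is δ·R ≈ 1.823 × 3440 ≈ 6272 nmi, so the target fraction is f = 5500/6272 ≈ 0.877.
Interpolate at f ≈ 0.877 with slerp weights a = sin((1−f)δ)/sin δ ≈ 0.230, b = sin(fδ)/sin δ ≈ 1.032.
p = a·p₁ + b·p₂ ≈ (-0.862, 0.503, -0.063); φ = arcsin(p_z) ≈ -3.59°, λ = atan2(p_y, p_x) ≈ 149.71°.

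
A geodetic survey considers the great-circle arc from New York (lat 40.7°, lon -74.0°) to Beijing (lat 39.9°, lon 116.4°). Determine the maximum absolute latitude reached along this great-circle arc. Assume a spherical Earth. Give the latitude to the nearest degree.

≈ 84°

The great circle lies in the plane with unit normal n̂ = (p₁ × p₂)/|p₁ × p₂|.
Here n̂_z ≈ -0.106; the vertex latitude is φ_max = arccos|n̂_z| ≈ 83.9°.
Check via Clairaut: cos φ_max = |cos φ₁| · sin C = cos(40.7°)·sin(8.1°) ≈ 0.106, again giving ≈ 83.9°.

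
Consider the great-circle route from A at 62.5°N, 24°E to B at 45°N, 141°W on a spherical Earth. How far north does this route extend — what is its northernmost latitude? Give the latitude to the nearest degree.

≈ 85°N

The great circle lies in the plane with unit normal n̂ = (p₁ × p₂)/|p₁ × p₂|.
Here n̂_z ≈ -0.089; the vertex latitude is φ_max = arccos|n̂_z| ≈ 84.9°.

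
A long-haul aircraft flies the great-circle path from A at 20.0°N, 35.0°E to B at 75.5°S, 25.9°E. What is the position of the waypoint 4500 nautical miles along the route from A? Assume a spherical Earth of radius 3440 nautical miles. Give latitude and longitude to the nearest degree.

≈ 55°S, 31°E

Write both endpoints as unit vectors p₁, p₂ with components (cos φ cos λ, cos φ sin λ, sin φ).
The central angle between the endpoints is δ = arccos(p₁·p₂) ≈ 1.670 rad (95.7°). The total great-circle distance is δ·R ≈ 1.670 × 3440 ≈ 5744 nmi, so the target fraction is f = 4500/5744 ≈ 0.783.
Interpolate at f ≈ 0.783 with slerp weights a = sin((1−f)δ)/sin δ ≈ 0.356, b = sin(fδ)/sin δ ≈ 0.970.
p = a·p₁ + b·p₂ ≈ (0.492, 0.298, -0.818); φ = arcsin(p_z) ≈ -54.88°, λ = atan2(p_y, p_x) ≈ 31.17°.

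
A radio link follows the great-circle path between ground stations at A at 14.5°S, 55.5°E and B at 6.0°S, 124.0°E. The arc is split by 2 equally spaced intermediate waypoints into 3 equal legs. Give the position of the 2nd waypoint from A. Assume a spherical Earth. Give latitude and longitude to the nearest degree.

≈ 11°S, 102°E

From cos δ = sin φ₁ sin φ₂ + cos φ₁ cos φ₂ cos Δλ, the central angle is δ ≈ 1.182 rad (67.7°).
Interpolate at f = 2/3 with slerp weights a = sin((1−f)δ)/sin δ ≈ 0.415, b = sin(fδ)/sin δ ≈ 0.766.
p = a·p₁ + b·p₂ ≈ (-0.199, 0.963, -0.184); φ = arcsin(p_z) ≈ -10.60°, λ = atan2(p_y, p_x) ≈ 101.66°.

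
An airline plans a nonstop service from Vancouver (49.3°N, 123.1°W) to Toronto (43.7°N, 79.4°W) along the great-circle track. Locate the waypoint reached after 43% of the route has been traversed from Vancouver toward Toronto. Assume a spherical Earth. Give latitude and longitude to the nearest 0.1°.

≈ (49.0°N, 103.2°W)

The haversine formula gives a central angle δ ≈ 0.526 rad (30.2°) between the endpoints.
Interpolate at f = 0.43 with slerp weights a = sin((1−f)δ)/sin δ ≈ 0.588, b = sin(fδ)/sin δ ≈ 0.447.
p = a·p₁ + b·p₂ ≈ (-0.150, -0.639, 0.755); φ = arcsin(p_z) ≈ 48.99°, λ = atan2(p_y, p_x) ≈ -103.22°.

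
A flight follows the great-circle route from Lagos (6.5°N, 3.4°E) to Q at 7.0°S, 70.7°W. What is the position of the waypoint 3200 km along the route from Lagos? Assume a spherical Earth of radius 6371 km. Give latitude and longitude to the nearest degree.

Convert each endpoint to a unit vector on the sphere (x = cos φ cos λ, y = cos φ sin λ, z = sin φ).
The central angle between the endpoints is δ = arccos(p₁·p₂) ≈ 1.312 rad (75.1°). The total great-circle distance is δ·R ≈ 1.312 × 6371 ≈ 8356 km, so the target fraction is f = 3200/8356 ≈ 0.383.
Interpolate at f ≈ 0.383 with slerp weights a = sin((1−f)δ)/sin δ ≈ 0.749, b = sin(fδ)/sin δ ≈ 0.498.
p = a·p₁ + b·p₂ ≈ (0.906, -0.422, 0.024); φ = arcsin(p_z) ≈ 1.38°, λ = atan2(p_y, p_x) ≈ -25.00°.

≈ 1°N, 25°W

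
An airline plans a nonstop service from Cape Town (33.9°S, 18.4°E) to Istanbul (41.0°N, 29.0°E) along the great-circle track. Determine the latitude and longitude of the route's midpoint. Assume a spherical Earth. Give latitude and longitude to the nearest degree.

Convert each endpoint to a unit vector on the sphere (x = cos φ cos λ, y = cos φ sin λ, z = sin φ).
The central angle between the endpoints is δ = arccos(p₁·p₂) ≈ 1.318 rad (75.5°).
Interpolate at f = 1/2 with slerp weights a = sin((1−f)δ)/sin δ ≈ 0.633, b = sin(fδ)/sin δ ≈ 0.633.
p = a·p₁ + b·p₂ ≈ (0.916, 0.397, 0.062); φ = arcsin(p_z) ≈ 3.57°, λ = atan2(p_y, p_x) ≈ 23.45°.

≈ 4°N, 23°E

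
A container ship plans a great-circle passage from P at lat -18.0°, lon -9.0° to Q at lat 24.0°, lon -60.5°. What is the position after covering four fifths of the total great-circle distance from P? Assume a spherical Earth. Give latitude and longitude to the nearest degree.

≈ lat 16°, lon -49°

Write both endpoints as unit vectors p₁, p₂ with components (cos φ cos λ, cos φ sin λ, sin φ).
The central angle between the endpoints is δ = arccos(p₁·p₂) ≈ 1.143 rad (65.5°).
Interpolate at f = 4/5 with slerp weights a = sin((1−f)δ)/sin δ ≈ 0.249, b = sin(fδ)/sin δ ≈ 0.871.
p = a·p₁ + b·p₂ ≈ (0.626, -0.729, 0.277); φ = arcsin(p_z) ≈ 16.09°, λ = atan2(p_y, p_x) ≈ -49.38°.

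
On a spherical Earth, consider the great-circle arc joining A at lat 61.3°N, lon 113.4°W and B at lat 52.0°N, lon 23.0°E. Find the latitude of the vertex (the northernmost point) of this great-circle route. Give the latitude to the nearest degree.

The great circle lies in the plane with unit normal n̂ = (p₁ × p₂)/|p₁ × p₂|.
Here n̂_z ≈ +0.232; the vertex latitude is φ_max = arccos|n̂_z| ≈ 76.6°.
Check via Clairaut: cos φ_max = |cos φ₁| · sin C = cos(61.3°)·sin(28.9°) ≈ 0.232, again giving ≈ 76.6°.

≈ 77°N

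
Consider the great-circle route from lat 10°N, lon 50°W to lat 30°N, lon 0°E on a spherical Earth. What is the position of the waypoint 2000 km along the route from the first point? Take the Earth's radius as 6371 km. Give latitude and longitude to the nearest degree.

≈ lat 19°N, lon 34°W

The haversine formula gives a central angle δ ≈ 0.883 rad (50.6°) between the endpoints. The total great-circle distance is δ·R ≈ 0.883 × 6371 ≈ 5624 km, so the target fraction is f = 2000/5624 ≈ 0.356.
Interpolate at f ≈ 0.356 with slerp weights a = sin((1−f)δ)/sin δ ≈ 0.697, b = sin(fδ)/sin δ ≈ 0.400.
p = a·p₁ + b·p₂ ≈ (0.788, -0.526, 0.321); φ = arcsin(p_z) ≈ 18.72°, λ = atan2(p_y, p_x) ≈ -33.74°.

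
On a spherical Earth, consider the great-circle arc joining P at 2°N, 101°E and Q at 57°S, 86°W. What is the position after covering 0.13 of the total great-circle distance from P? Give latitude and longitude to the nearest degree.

The haversine formula gives a central angle δ ≈ 2.177 rad (124.7°) between the endpoints.
Interpolate at f = 0.13 with slerp weights a = sin((1−f)δ)/sin δ ≈ 1.154, b = sin(fδ)/sin δ ≈ 0.340.
p = a·p₁ + b·p₂ ≈ (-0.207, 0.947, -0.245); φ = arcsin(p_z) ≈ -14.16°, λ = atan2(p_y, p_x) ≈ 102.33°.

≈ 14°S, 102°E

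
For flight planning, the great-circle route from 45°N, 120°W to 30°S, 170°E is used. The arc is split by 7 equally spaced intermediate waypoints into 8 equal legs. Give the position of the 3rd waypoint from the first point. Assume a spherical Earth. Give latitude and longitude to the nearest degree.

≈ 19°N, 151°W

The haversine formula gives a central angle δ ≈ 1.715 rad (98.3°) between the endpoints.
Interpolate at f = 3/8 with slerp weights a = sin((1−f)δ)/sin δ ≈ 0.887, b = sin(fδ)/sin δ ≈ 0.606.
p = a·p₁ + b·p₂ ≈ (-0.831, -0.452, 0.324); φ = arcsin(p_z) ≈ 18.93°, λ = atan2(p_y, p_x) ≈ -151.43°.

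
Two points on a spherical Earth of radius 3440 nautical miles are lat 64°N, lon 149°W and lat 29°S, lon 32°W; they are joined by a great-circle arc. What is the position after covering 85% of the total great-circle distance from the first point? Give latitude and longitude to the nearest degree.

Convert each endpoint to a unit vector on the sphere (x = cos φ cos λ, y = cos φ sin λ, z = sin φ).
The central angle between the endpoints is δ = arccos(p₁·p₂) ≈ 2.227 rad (127.6°).
Interpolate at f = 0.85 with slerp weights a = sin((1−f)δ)/sin δ ≈ 0.414, b = sin(fδ)/sin δ ≈ 1.197.
p = a·p₁ + b·p₂ ≈ (0.732, -0.648, -0.209); φ = arcsin(p_z) ≈ -12.04°, λ = atan2(p_y, p_x) ≈ -41.51°.

≈ lat 12°S, lon 42°W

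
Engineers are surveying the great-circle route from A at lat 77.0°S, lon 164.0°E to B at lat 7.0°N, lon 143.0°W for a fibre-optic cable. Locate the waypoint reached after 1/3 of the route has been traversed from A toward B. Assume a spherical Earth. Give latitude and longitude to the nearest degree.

≈ lat 51°S, lon 157°W

From cos δ = sin φ₁ sin φ₂ + cos φ₁ cos φ₂ cos Δλ, the central angle is δ ≈ 1.555 rad (89.1°).
Interpolate at f = 1/3 with slerp weights a = sin((1−f)δ)/sin δ ≈ 0.861, b = sin(fδ)/sin δ ≈ 0.496.
p = a·p₁ + b·p₂ ≈ (-0.579, -0.243, -0.778); φ = arcsin(p_z) ≈ -51.12°, λ = atan2(p_y, p_x) ≈ -157.26°.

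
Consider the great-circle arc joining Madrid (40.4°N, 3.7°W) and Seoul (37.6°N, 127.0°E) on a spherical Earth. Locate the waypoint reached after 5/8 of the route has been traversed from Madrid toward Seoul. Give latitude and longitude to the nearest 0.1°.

Write both endpoints as unit vectors p₁, p₂ with components (cos φ cos λ, cos φ sin λ, sin φ).
The central angle between the endpoints is δ = arccos(p₁·p₂) ≈ 1.569 rad (89.9°).
Interpolate at f = 5/8 with slerp weights a = sin((1−f)δ)/sin δ ≈ 0.555, b = sin(fδ)/sin δ ≈ 0.831.
p = a·p₁ + b·p₂ ≈ (0.026, 0.498, 0.867); φ = arcsin(p_z) ≈ 60.06°, λ = atan2(p_y, p_x) ≈ 87.06°.

≈ 60.1°N, 87.1°E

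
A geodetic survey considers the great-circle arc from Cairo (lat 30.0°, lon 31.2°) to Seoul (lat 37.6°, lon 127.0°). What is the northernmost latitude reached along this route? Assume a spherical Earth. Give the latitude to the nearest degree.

≈ 45°

The great circle lies in the plane with unit normal n̂ = (p₁ × p₂)/|p₁ × p₂|.
Here n̂_z ≈ +0.702; the vertex latitude is φ_max = arccos|n̂_z| ≈ 45.4°.
Check via Clairaut: cos φ_max = |cos φ₁| · sin C = cos(30.0°)·sin(54.2°) ≈ 0.702, again giving ≈ 45.4°.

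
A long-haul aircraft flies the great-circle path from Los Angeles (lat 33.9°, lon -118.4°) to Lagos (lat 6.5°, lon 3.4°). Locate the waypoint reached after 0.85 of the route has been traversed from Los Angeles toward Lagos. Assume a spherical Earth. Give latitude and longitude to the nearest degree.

Write both endpoints as unit vectors p₁, p₂ with components (cos φ cos λ, cos φ sin λ, sin φ).
The central angle between the endpoints is δ = arccos(p₁·p₂) ≈ 1.951 rad (111.8°).
Interpolate at f = 0.85 with slerp weights a = sin((1−f)δ)/sin δ ≈ 0.311, b = sin(fδ)/sin δ ≈ 1.073.
p = a·p₁ + b·p₂ ≈ (0.941, -0.164, 0.295); φ = arcsin(p_z) ≈ 17.14°, λ = atan2(p_y, p_x) ≈ -9.86°.

≈ lat 17°, lon -10°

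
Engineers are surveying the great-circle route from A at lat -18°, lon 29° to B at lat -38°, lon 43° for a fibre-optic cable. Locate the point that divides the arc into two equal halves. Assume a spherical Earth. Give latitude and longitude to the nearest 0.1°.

≈ lat -28.2°, lon 35.3°

The haversine formula gives a central angle δ ≈ 0.409 rad (23.4°) between the endpoints.
Interpolate at f = 1/2 with slerp weights a = sin((1−f)δ)/sin δ ≈ 0.511, b = sin(fδ)/sin δ ≈ 0.511.
p = a·p₁ + b·p₂ ≈ (0.719, 0.510, -0.472); φ = arcsin(p_z) ≈ -28.18°, λ = atan2(p_y, p_x) ≈ 35.34°.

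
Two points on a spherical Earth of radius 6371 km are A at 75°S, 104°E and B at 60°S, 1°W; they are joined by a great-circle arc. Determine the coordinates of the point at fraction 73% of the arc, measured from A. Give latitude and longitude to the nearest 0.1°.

≈ 68.6°S, 10.4°E

From cos δ = sin φ₁ sin φ₂ + cos φ₁ cos φ₂ cos Δλ, the central angle is δ ≈ 0.638 rad (36.6°).
Interpolate at f = 0.73 with slerp weights a = sin((1−f)δ)/sin δ ≈ 0.288, b = sin(fδ)/sin δ ≈ 0.754.
p = a·p₁ + b·p₂ ≈ (0.359, 0.066, -0.931); φ = arcsin(p_z) ≈ -68.60°, λ = atan2(p_y, p_x) ≈ 10.37°.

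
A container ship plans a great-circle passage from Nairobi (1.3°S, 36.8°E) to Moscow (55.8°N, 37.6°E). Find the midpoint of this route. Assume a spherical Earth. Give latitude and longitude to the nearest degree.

Convert each endpoint to a unit vector on the sphere (x = cos φ cos λ, y = cos φ sin λ, z = sin φ).
The central angle between the endpoints is δ = arccos(p₁·p₂) ≈ 0.997 rad (57.1°).
Interpolate at f = 1/2 with slerp weights a = sin((1−f)δ)/sin δ ≈ 0.569, b = sin(fδ)/sin δ ≈ 0.569.
p = a·p₁ + b·p₂ ≈ (0.709, 0.536, 0.458); φ = arcsin(p_z) ≈ 27.25°, λ = atan2(p_y, p_x) ≈ 37.09°.

≈ (27°N, 37°E)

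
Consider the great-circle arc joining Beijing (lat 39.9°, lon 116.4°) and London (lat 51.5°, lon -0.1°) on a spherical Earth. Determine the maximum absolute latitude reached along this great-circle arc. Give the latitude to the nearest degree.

≈ 63°

The great circle lies in the plane with unit normal n̂ = (p₁ × p₂)/|p₁ × p₂|.
Here n̂_z ≈ -0.446; the vertex latitude is φ_max = arccos|n̂_z| ≈ 63.5°.
Check via Clairaut: cos φ_max = |cos φ₁| · sin C = cos(39.9°)·sin(35.6°) ≈ 0.446, again giving ≈ 63.5°.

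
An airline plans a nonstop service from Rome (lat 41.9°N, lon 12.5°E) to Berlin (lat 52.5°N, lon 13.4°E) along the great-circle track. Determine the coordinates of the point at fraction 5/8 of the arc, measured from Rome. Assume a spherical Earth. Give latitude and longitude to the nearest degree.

Write both endpoints as unit vectors p₁, p₂ with components (cos φ cos λ, cos φ sin λ, sin φ).
The central angle between the endpoints is δ = arccos(p₁·p₂) ≈ 0.185 rad (10.6°).
Interpolate at f = 5/8 with slerp weights a = sin((1−f)δ)/sin δ ≈ 0.377, b = sin(fδ)/sin δ ≈ 0.627.
p = a·p₁ + b·p₂ ≈ (0.645, 0.149, 0.749); φ = arcsin(p_z) ≈ 48.53°, λ = atan2(p_y, p_x) ≈ 13.02°.

≈ lat 49°N, lon 13°E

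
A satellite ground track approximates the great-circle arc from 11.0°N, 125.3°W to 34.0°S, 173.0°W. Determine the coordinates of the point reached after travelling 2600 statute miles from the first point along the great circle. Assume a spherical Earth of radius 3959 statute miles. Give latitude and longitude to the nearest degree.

Convert each endpoint to a unit vector on the sphere (x = cos φ cos λ, y = cos φ sin λ, z = sin φ).
The central angle between the endpoints is δ = arccos(p₁·p₂) ≈ 1.114 rad (63.8°). The total great-circle distance is δ·R ≈ 1.114 × 3959 ≈ 4411 mi, so the target fraction is f = 2600/4411 ≈ 0.589.
Interpolate at f ≈ 0.589 with slerp weights a = sin((1−f)δ)/sin δ ≈ 0.492, b = sin(fδ)/sin δ ≈ 0.680.
p = a·p₁ + b·p₂ ≈ (-0.839, -0.463, -0.287); φ = arcsin(p_z) ≈ -16.65°, λ = atan2(p_y, p_x) ≈ -151.11°.

≈ 17°S, 151°W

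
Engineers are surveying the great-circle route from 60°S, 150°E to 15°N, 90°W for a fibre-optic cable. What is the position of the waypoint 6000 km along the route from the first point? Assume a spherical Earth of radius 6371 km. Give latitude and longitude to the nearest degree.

≈ 40°S, 125°W

Convert each endpoint to a unit vector on the sphere (x = cos φ cos λ, y = cos φ sin λ, z = sin φ).
The central angle between the endpoints is δ = arccos(p₁·p₂) ≈ 2.055 rad (117.8°). The total great-circle distance is δ·R ≈ 2.055 × 6371 ≈ 13093 km, so the target fraction is f = 6000/13093 ≈ 0.458.
Interpolate at f ≈ 0.458 with slerp weights a = sin((1−f)δ)/sin δ ≈ 1.014, b = sin(fδ)/sin δ ≈ 0.914.
p = a·p₁ + b·p₂ ≈ (-0.439, -0.629, -0.641); φ = arcsin(p_z) ≈ -39.90°, λ = atan2(p_y, p_x) ≈ -124.91°.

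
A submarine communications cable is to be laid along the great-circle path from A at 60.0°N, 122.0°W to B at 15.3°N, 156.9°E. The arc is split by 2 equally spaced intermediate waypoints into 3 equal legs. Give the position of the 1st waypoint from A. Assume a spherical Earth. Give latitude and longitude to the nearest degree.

≈ 52°N, 164°W

Write both endpoints as unit vectors p₁, p₂ with components (cos φ cos λ, cos φ sin λ, sin φ).
The central angle between the endpoints is δ = arccos(p₁·p₂) ≈ 1.263 rad (72.4°).
Interpolate at f = 1/3 with slerp weights a = sin((1−f)δ)/sin δ ≈ 0.783, b = sin(fδ)/sin δ ≈ 0.429.
p = a·p₁ + b·p₂ ≈ (-0.588, -0.170, 0.791); φ = arcsin(p_z) ≈ 52.28°, λ = atan2(p_y, p_x) ≈ -163.90°.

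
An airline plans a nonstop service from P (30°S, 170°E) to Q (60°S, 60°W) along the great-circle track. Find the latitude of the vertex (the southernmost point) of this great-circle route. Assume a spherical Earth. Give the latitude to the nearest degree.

The great circle lies in the plane with unit normal n̂ = (p₁ × p₂)/|p₁ × p₂|.
Here n̂_z ≈ +0.336; the vertex latitude is φ_max = arccos|n̂_z| ≈ 70.4°.
Check via Clairaut: cos φ_max = |cos φ₁| · sin C = cos(30.0°)·sin(157.2°) ≈ 0.336, again giving ≈ 70.4°.

≈ 70°S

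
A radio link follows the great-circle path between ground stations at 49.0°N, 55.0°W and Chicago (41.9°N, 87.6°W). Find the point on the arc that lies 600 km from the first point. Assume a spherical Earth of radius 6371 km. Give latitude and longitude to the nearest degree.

≈ 48°N, 63°W

From cos δ = sin φ₁ sin φ₂ + cos φ₁ cos φ₂ cos Δλ, the central angle is δ ≈ 0.414 rad (23.7°). The total great-circle distance is δ·R ≈ 0.414 × 6371 ≈ 2639 km, so the target fraction is f = 600/2639 ≈ 0.227.
Interpolate at f ≈ 0.227 with slerp weights a = sin((1−f)δ)/sin δ ≈ 0.782, b = sin(fδ)/sin δ ≈ 0.234.
p = a·p₁ + b·p₂ ≈ (0.301, -0.594, 0.746); φ = arcsin(p_z) ≈ 48.24°, λ = atan2(p_y, p_x) ≈ -63.09°.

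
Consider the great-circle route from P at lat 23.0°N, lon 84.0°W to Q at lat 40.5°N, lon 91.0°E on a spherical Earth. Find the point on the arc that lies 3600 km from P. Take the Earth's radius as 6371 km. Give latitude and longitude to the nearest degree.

≈ lat 55°N, lon 80°W

Write both endpoints as unit vectors p₁, p₂ with components (cos φ cos λ, cos φ sin λ, sin φ).
The central angle between the endpoints is δ = arccos(p₁·p₂) ≈ 2.030 rad (116.3°). The total great-circle distance is δ·R ≈ 2.030 × 6371 ≈ 12935 km, so the target fraction is f = 3600/12935 ≈ 0.278.
Interpolate at f ≈ 0.278 with slerp weights a = sin((1−f)δ)/sin δ ≈ 1.110, b = sin(fδ)/sin δ ≈ 0.597.
p = a·p₁ + b·p₂ ≈ (0.099, -0.562, 0.822); φ = arcsin(p_z) ≈ 55.24°, λ = atan2(p_y, p_x) ≈ -80.02°.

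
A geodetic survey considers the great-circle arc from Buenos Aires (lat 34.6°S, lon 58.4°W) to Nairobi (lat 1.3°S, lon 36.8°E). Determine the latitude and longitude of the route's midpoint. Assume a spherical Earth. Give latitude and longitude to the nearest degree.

Convert each endpoint to a unit vector on the sphere (x = cos φ cos λ, y = cos φ sin λ, z = sin φ).
The central angle between the endpoints is δ = arccos(p₁·p₂) ≈ 1.633 rad (93.5°).
Interpolate at f = 1/2 with slerp weights a = sin((1−f)δ)/sin δ ≈ 0.730, b = sin(fδ)/sin δ ≈ 0.730.
p = a·p₁ + b·p₂ ≈ (0.899, -0.075, -0.431); φ = arcsin(p_z) ≈ -25.54°, λ = atan2(p_y, p_x) ≈ -4.74°.

≈ lat 26°S, lon 5°W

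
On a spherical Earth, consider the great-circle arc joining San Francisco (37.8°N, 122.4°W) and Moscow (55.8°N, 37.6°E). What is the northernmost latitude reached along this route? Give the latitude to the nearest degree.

≈ 81°N

The great circle lies in the plane with unit normal n̂ = (p₁ × p₂)/|p₁ × p₂|.
Here n̂_z ≈ +0.153; the vertex latitude is φ_max = arccos|n̂_z| ≈ 81.2°.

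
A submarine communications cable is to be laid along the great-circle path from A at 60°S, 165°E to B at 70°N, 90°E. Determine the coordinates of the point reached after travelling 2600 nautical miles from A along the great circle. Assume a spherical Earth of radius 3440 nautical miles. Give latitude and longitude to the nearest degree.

The haversine formula gives a central angle δ ≈ 2.449 rad (140.3°) between the endpoints. The total great-circle distance is δ·R ≈ 2.449 × 3440 ≈ 8424 nmi, so the target fraction is f = 2600/8424 ≈ 0.309.
Interpolate at f ≈ 0.309 with slerp weights a = sin((1−f)δ)/sin δ ≈ 1.554, b = sin(fδ)/sin δ ≈ 1.074.
p = a·p₁ + b·p₂ ≈ (-0.751, 0.568, -0.337); φ = arcsin(p_z) ≈ -19.68°, λ = atan2(p_y, p_x) ≈ 142.86°.

≈ 20°S, 143°E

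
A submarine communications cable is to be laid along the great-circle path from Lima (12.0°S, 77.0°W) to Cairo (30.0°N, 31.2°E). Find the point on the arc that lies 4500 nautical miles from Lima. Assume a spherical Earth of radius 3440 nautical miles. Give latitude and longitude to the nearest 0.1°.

From cos δ = sin φ₁ sin φ₂ + cos φ₁ cos φ₂ cos Δλ, the central angle is δ ≈ 1.948 rad (111.6°). The total great-circle distance is δ·R ≈ 1.948 × 3440 ≈ 6702 nmi, so the target fraction is f = 4500/6702 ≈ 0.671.
Interpolate at f ≈ 0.671 with slerp weights a = sin((1−f)δ)/sin δ ≈ 0.642, b = sin(fδ)/sin δ ≈ 1.039.
p = a·p₁ + b·p₂ ≈ (0.911, -0.146, 0.386); φ = arcsin(p_z) ≈ 22.70°, λ = atan2(p_y, p_x) ≈ -9.12°.

≈ 22.7°N, 9.1°W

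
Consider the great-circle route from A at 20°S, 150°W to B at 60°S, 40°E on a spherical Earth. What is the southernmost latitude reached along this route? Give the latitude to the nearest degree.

≈ 85°S

The great circle lies in the plane with unit normal n̂ = (p₁ × p₂)/|p₁ × p₂|.
Here n̂_z ≈ -0.083; the vertex latitude is φ_max = arccos|n̂_z| ≈ 85.3°.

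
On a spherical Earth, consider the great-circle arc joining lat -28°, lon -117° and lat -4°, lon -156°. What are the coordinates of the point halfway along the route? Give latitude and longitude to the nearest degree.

From cos δ = sin φ₁ sin φ₂ + cos φ₁ cos φ₂ cos Δλ, the central angle is δ ≈ 0.771 rad (44.2°).
Interpolate at f = 1/2 with slerp weights a = sin((1−f)δ)/sin δ ≈ 0.540, b = sin(fδ)/sin δ ≈ 0.540.
p = a·p₁ + b·p₂ ≈ (-0.708, -0.643, -0.291); φ = arcsin(p_z) ≈ -16.92°, λ = atan2(p_y, p_x) ≈ -137.74°.

≈ lat -17°, lon -138°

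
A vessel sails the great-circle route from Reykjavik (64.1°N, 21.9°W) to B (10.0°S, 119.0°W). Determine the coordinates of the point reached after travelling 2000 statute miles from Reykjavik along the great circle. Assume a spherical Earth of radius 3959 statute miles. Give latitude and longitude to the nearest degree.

Write both endpoints as unit vectors p₁, p₂ with components (cos φ cos λ, cos φ sin λ, sin φ).
The central angle between the endpoints is δ = arccos(p₁·p₂) ≈ 1.782 rad (102.1°). The total great-circle distance is δ·R ≈ 1.782 × 3959 ≈ 7054 mi, so the target fraction is f = 2000/7054 ≈ 0.284.
Interpolate at f ≈ 0.284 with slerp weights a = sin((1−f)δ)/sin δ ≈ 0.979, b = sin(fδ)/sin δ ≈ 0.495.
p = a·p₁ + b·p₂ ≈ (0.160, -0.586, 0.794); φ = arcsin(p_z) ≈ 52.60°, λ = atan2(p_y, p_x) ≈ -74.69°.

≈ (53°N, 75°W)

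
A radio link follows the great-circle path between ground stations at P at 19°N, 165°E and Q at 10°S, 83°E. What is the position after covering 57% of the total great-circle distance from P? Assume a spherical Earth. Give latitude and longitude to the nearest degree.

Convert each endpoint to a unit vector on the sphere (x = cos φ cos λ, y = cos φ sin λ, z = sin φ).
The central angle between the endpoints is δ = arccos(p₁·p₂) ≈ 1.498 rad (85.8°).
Interpolate at f = 0.57 with slerp weights a = sin((1−f)δ)/sin δ ≈ 0.602, b = sin(fδ)/sin δ ≈ 0.756.
p = a·p₁ + b·p₂ ≈ (-0.459, 0.886, 0.065); φ = arcsin(p_z) ≈ 3.71°, λ = atan2(p_y, p_x) ≈ 117.39°.

≈ 4°N, 117°E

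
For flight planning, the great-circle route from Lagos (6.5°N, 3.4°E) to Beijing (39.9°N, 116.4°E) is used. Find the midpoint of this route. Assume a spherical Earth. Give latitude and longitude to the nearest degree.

Convert each endpoint to a unit vector on the sphere (x = cos φ cos λ, y = cos φ sin λ, z = sin φ).
The central angle between the endpoints is δ = arccos(p₁·p₂) ≈ 1.798 rad (103.0°).
Interpolate at f = 1/2 with slerp weights a = sin((1−f)δ)/sin δ ≈ 0.803, b = sin(fδ)/sin δ ≈ 0.803.
p = a·p₁ + b·p₂ ≈ (0.523, 0.599, 0.606); φ = arcsin(p_z) ≈ 37.32°, λ = atan2(p_y, p_x) ≈ 48.91°.

≈ 37°N, 49°E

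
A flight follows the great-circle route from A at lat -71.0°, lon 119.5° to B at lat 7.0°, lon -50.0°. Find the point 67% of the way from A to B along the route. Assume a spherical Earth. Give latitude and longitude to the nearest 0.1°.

Convert each endpoint to a unit vector on the sphere (x = cos φ cos λ, y = cos φ sin λ, z = sin φ).
The central angle between the endpoints is δ = arccos(p₁·p₂) ≈ 2.019 rad (115.7°).
Interpolate at f = 0.67 with slerp weights a = sin((1−f)δ)/sin δ ≈ 0.686, b = sin(fδ)/sin δ ≈ 1.083.
p = a·p₁ + b·p₂ ≈ (0.581, -0.629, -0.516); φ = arcsin(p_z) ≈ -31.08°, λ = atan2(p_y, p_x) ≈ -47.28°.

≈ lat -31.1°, lon -47.3°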